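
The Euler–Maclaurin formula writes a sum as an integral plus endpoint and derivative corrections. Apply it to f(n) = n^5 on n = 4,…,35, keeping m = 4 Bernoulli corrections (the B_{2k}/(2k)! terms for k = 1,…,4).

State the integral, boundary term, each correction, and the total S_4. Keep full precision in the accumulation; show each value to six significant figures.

S_4 ≈ 3.33263e+08

Integral: ∫_4^35 x^5 dx = 3.06377e+08.
½[f(4) + f(35)] = ½[1024.00 + 5.25219e+07] = 2.62614e+07.
Running total after boundary: 3.32638e+08.
Order-1 term: 1/12 · (7.50312e+06 − 1280.00) = 625154.
Partial sum through k=1: 3.33264e+08.
Order-2 term: −1/720 · (73500.0 − 960.000) = -100.750.
Partial sum through k=2: 3.33263e+08.
Order-3 term: 1/30240 · (120.000 − 120.000) = 0.00000.
Partial sum through k=3: 3.33263e+08.
Order-4 term: −1/1209600 · (0.00000 − 0.00000) = 0.00000.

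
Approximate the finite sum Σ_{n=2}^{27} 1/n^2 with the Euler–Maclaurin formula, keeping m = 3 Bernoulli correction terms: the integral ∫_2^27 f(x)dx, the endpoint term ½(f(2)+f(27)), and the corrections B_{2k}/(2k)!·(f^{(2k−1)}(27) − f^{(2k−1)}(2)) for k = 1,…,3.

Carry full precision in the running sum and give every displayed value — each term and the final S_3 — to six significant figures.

Integral: ∫_2^27 1/x^2 dx = 0.462963.
Boundary: ½(f(2) + f(27)) = ½(0.250000 + 0.00137174) = 0.125686.
Integral + boundary = 0.588649.
Correction k=1: B_{2}/2! · (f^{(1)}(27) − f^{(1)}(2)) = 1/12 · (-0.000101611 − (-0.250000)) = 0.0208249.
Running total after k=1: 0.609474.
Correction k=2: B_{4}/4! · (f^{(3)}(27) − f^{(3)}(2)) = −1/720 · (-1.67260e-06 − (-0.750000)) = -0.00104166.
Running total after k=2: 0.608432.
Correction k=3: B_{6}/6! · (f^{(5)}(27) − f^{(5)}(2)) = 1/30240 · (-6.88313e-08 − (-5.62500)) = 0.000186012.

S_3 ≈ 0.608618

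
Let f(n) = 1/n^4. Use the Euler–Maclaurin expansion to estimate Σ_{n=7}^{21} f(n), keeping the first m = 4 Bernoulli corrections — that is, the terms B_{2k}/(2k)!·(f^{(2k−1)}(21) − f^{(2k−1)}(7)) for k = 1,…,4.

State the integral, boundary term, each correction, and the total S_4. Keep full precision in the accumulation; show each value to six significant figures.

S_4 ≈ 0.00116620

∫_7^21 1/x^4 dx evaluates to 0.000935824.
Boundary: ½(f(7) + f(21)) = ½(0.000416493 + 5.14189e-06) = 0.000210818.
Integral + boundary = 0.00114664.
Correction k=1: B_{2}/2! · (f^{(1)}(21) − f^{(1)}(7)) = 1/12 · (-9.79408e-07 − (-0.000237996)) = 1.97514e-05.
Partial sum through k=1: 0.00116639.
Correction k=2: B_{4}/4! · (f^{(3)}(21) − f^{(3)}(7)) = −1/720 · (-6.66264e-08 − (-0.000145712)) = -2.02285e-07.
Partial sum through k=2: 0.00116619.
Correction k=3: B_{6}/6! · (f^{(5)}(21) − f^{(5)}(7)) = 1/30240 · (-8.46049e-09 − (-0.000166528)) = 5.50659e-09.
Partial sum through k=3: 0.00116620.
Correction k=4: B_{8}/8! · (f^{(7)}(21) − f^{(7)}(7)) = −1/1209600 · (-1.72663e-09 − (-0.000305868)) = -2.52865e-10.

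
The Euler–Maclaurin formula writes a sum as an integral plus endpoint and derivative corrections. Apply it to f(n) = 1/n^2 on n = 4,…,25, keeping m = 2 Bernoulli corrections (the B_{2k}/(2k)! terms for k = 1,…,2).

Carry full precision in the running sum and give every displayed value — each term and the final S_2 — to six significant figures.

S_2 ≈ 0.244611

Integral: ∫_4^25 1/x^2 dx = 0.210000.
½[f(4) + f(25)] = ½[0.0625000 + 0.00160000] = 0.0320500.
Integral + boundary = 0.242050.
k=1: B_{2}/(2)! × [f^{(1)}(25) − f^{(1)}(4)] = 1/12 × (-0.000128000 − (-0.0312500)) = 0.00259350.
Partial sum through k=1: 0.244643.
k=2: B_{4}/(4)! × [f^{(3)}(25) − f^{(3)}(4)] = −1/720 × (-2.45760e-06 − (-0.0234375)) = -3.25487e-05.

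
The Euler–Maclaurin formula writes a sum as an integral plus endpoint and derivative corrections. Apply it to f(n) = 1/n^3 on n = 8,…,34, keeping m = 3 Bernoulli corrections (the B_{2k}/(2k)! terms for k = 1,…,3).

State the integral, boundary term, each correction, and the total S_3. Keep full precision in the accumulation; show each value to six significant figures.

S_3 ≈ 0.00842979

The integral term ∫_8^34 1/x^3 dx = 0.00737997.
Endpoint term: (f(8) + f(34))/2 = (0.00195312 + 2.54427e-05)/2 = 0.000989284.
Integral + boundary = 0.00836926.
Order-1 term: 1/12 · (-2.24494e-06 − (-0.000732422)) = 6.08481e-05.
Running total after k=1: 0.00843011.
Order-2 term: −1/720 · (-3.88399e-08 − (-0.000228882)) = -3.17837e-07.
Running total after k=2: 0.00842979.
Order-3 term: 1/30240 · (-1.41114e-09 − (-0.000150204)) = 4.96701e-09.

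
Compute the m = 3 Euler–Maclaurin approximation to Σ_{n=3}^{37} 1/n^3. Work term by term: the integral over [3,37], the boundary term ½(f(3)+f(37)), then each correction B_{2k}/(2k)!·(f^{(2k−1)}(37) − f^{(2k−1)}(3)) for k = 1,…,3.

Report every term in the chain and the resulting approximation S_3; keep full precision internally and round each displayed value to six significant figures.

S_3 ≈ 0.0767034

Integral: ∫_3^37 1/x^3 dx = 0.0551903.
½[f(3) + f(37)] = ½[0.0370370 + 1.97422e-05] = 0.0185284.
So far: 0.0737187.
Order-1 term: 1/12 · (-1.60072e-06 − (-0.0370370)) = 0.00308629.
After k=1: 0.0768050.
Order-2 term: −1/720 · (-2.33852e-08 − (-0.0823045)) = -0.000114312.
After k=2: 0.0766907.
Order-3 term: 1/30240 · (-7.17442e-10 − (-0.384088)) = 1.27013e-05.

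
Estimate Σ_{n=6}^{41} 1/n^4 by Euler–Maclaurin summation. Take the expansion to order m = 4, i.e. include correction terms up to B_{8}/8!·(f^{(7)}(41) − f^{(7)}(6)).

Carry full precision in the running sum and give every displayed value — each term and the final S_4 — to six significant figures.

S_4 ≈ 0.00196664

Integral: ∫_6^41 1/x^4 dx = 0.00153837.
Endpoint term: (f(6) + f(41))/2 = (0.000771605 + 3.53887e-07)/2 = 0.000385979.
Integral + boundary = 0.00192435.
Correction k=1: B_{2}/2! · (f^{(1)}(41) − f^{(1)}(6)) = 1/12 · (-3.45256e-08 − (-0.000514403)) = 4.28641e-05.
Partial sum through k=1: 0.00196722.
Correction k=2: B_{4}/4! · (f^{(3)}(41) − f^{(3)}(6)) = −1/720 · (-6.16161e-10 − (-0.000428669)) = -5.95373e-07.
Partial sum through k=2: 0.00196662.
Correction k=3: B_{6}/6! · (f^{(5)}(41) − f^{(5)}(6)) = 1/30240 · (-2.05265e-11 − (-0.000666819)) = 2.20509e-08.
Partial sum through k=3: 0.00196664.
Correction k=4: B_{8}/8! · (f^{(7)}(41) − f^{(7)}(6)) = −1/1209600 · (-1.09898e-12 − (-0.00166705)) = -1.37818e-09.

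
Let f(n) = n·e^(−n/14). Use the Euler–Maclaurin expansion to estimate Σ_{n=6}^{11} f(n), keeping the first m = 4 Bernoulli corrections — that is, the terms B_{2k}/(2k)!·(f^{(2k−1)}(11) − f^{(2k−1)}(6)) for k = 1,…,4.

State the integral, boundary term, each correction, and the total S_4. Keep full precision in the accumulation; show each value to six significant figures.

S_4 ≈ 27.3133

∫_6^11 x·e^(−x/14) dx evaluates to 22.8750.
½[f(6) + f(11)] = ½[3.90863 + 5.01373] = 4.46118.
Integral + boundary = 27.3362.
k=1: B_{2}/(2)! × [f^{(1)}(11) − f^{(1)}(6)] = 1/12 × (0.0976701 − 0.372251) = -0.0228817.
After k=1: 27.3133.
k=2: B_{4}/(4)! × [f^{(3)}(11) − f^{(3)}(6)] = −1/720 × (0.00514928 − 0.00854658) = 4.71847e-06.
After k=2: 27.3133.
k=3: B_{6}/(6)! × [f^{(5)}(11) − f^{(5)}(6)] = 1/30240 × (5.00012e-05 − 7.75200e-05) = -9.10012e-10.
After k=3: 27.3133.
k=4: B_{8}/(8)! × [f^{(7)}(11) − f^{(7)}(6)] = −1/1209600 × (3.76176e-07 − 5.68546e-07) = 1.59035e-13.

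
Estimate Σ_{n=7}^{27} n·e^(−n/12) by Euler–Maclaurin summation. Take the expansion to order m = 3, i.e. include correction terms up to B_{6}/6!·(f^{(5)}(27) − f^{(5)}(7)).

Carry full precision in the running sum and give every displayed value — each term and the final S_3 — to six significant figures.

∫_7^27 x·e^(−x/12) dx evaluates to 77.9052.
Endpoint term: (f(7) + f(27))/2 = (3.90625 + 2.84578)/2 = 3.37601.
So far: 81.2812.
Order-1 term: 1/12 · (-0.131749 − 0.232515) = -0.0303553.
After k=1: 81.2508.
Order-2 term: −1/720 · (0.000548954 − 0.00936517) = 1.22447e-05.
After k=2: 81.2508.
Order-3 term: 1/30240 · (1.39780e-05 − 0.000118859) = -3.46828e-09.

S_3 ≈ 81.2508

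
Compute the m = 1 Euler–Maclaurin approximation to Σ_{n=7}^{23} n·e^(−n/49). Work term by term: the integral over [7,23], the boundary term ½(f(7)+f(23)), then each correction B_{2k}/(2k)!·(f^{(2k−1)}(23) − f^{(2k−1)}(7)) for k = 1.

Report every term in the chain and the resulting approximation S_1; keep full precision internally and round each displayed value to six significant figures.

∫_7^23 x·e^(−x/49) dx evaluates to 172.355.
½[f(7) + f(23)] = ½[6.06815 + 14.3839] = 10.2260.
So far: 182.581.
k=1: B_{2}/(2)! × [f^{(1)}(23) − f^{(1)}(7)] = 1/12 × (0.331837 − 0.743038) = -0.0342668.

S_1 ≈ 182.546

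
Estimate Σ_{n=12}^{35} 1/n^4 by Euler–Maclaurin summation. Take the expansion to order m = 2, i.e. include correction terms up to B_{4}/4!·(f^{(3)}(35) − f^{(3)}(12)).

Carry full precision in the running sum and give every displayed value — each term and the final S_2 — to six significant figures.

S_2 ≈ 0.000210901

∫_12^35 1/x^4 dx evaluates to 0.000185127.
Endpoint term: (f(12) + f(35))/2 = (4.82253e-05 + 6.66389e-07)/2 = 2.44458e-05.
Running total after boundary: 0.000209573.
k=1: B_{2}/(2)! × [f^{(1)}(35) − f^{(1)}(12)] = 1/12 × (-7.61587e-08 − (-1.60751e-05)) = 1.33325e-06.
Running total after k=1: 0.000210906.
k=2: B_{4}/(4)! × [f^{(3)}(35) − f^{(3)}(12)] = −1/720 × (-1.86511e-09 − (-3.34898e-06)) = -4.64877e-09.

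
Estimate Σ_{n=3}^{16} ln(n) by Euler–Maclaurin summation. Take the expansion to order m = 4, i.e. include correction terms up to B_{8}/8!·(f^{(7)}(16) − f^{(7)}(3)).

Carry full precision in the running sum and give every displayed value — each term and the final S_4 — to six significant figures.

The integral term ∫_3^16 ln(x) dx = 28.0656.
½[f(3) + f(16)] = ½[1.09861 + 2.77259] = 1.93560.
Running total after boundary: 30.0012.
k=1: B_{2}/(2)! × [f^{(1)}(16) − f^{(1)}(3)] = 1/12 × (0.0625000 − 0.333333) = -0.0225694.
Partial sum through k=1: 29.9786.
k=2: B_{4}/(4)! × [f^{(3)}(16) − f^{(3)}(3)] = −1/720 × (0.000488281 − 0.0740741) = 0.000102202.
Partial sum through k=2: 29.9787.
k=3: B_{6}/(6)! × [f^{(5)}(16) − f^{(5)}(3)] = 1/30240 × (2.28882e-05 − 0.0987654) = -3.26530e-06.
Partial sum through k=3: 29.9787.
k=4: B_{8}/(8)! × [f^{(7)}(16) − f^{(7)}(3)] = −1/1209600 × (2.68221e-06 − 0.329218) = 2.72169e-07.

S_4 ≈ 29.9787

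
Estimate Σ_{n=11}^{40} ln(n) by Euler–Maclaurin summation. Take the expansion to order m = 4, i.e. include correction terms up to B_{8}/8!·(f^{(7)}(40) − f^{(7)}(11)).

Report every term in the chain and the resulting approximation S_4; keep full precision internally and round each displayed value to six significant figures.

∫_11^40 ln(x) dx evaluates to 92.1783.
½[f(11) + f(40)] = ½[2.39790 + 3.68888] = 3.04339.
Integral + boundary = 95.2217.
Correction k=1: B_{2}/2! · (f^{(1)}(40) − f^{(1)}(11)) = 1/12 · (0.0250000 − 0.0909091) = -0.00549242.
Partial sum through k=1: 95.2162.
Correction k=2: B_{4}/4! · (f^{(3)}(40) − f^{(3)}(11)) = −1/720 · (3.12500e-05 − 0.00150263) = 2.04358e-06.
Partial sum through k=2: 95.2162.
Correction k=3: B_{6}/6! · (f^{(5)}(40) − f^{(5)}(11)) = 1/30240 · (2.34375e-07 − 0.000149021) = -4.92020e-09.
Partial sum through k=3: 95.2162.
Correction k=4: B_{8}/8! · (f^{(7)}(40) − f^{(7)}(11)) = −1/1209600 · (4.39453e-09 − 3.69474e-05) = 3.05415e-11.

S_4 ≈ 95.2162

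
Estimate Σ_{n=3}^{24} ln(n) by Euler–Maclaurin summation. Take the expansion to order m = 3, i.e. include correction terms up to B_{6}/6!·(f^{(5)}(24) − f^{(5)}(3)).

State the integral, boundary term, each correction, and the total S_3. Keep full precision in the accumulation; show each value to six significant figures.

S_3 ≈ 54.0916

Integral: ∫_3^24 ln(x) dx = 51.9775.
½[f(3) + f(24)] = ½[1.09861 + 3.17805] = 2.13833.
So far: 54.1158.
k=1: B_{2}/(2)! × [f^{(1)}(24) − f^{(1)}(3)] = 1/12 × (0.0416667 − 0.333333) = -0.0243056.
Partial sum through k=1: 54.0915.
k=2: B_{4}/(4)! × [f^{(3)}(24) − f^{(3)}(3)] = −1/720 × (0.000144676 − 0.0740741) = 0.000102680.
Partial sum through k=2: 54.0916.
k=3: B_{6}/(6)! × [f^{(5)}(24) − f^{(5)}(3)] = 1/30240 × (3.01408e-06 − 0.0987654) = -3.26595e-06.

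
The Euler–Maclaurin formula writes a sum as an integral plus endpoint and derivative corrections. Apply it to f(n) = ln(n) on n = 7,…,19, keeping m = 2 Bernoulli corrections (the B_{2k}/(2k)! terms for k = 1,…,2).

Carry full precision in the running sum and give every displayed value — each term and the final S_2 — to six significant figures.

S_2 ≈ 32.7606

∫_7^19 ln(x) dx evaluates to 30.3230.
½[f(7) + f(19)] = ½[1.94591 + 2.94444] = 2.44517.
Running total after boundary: 32.7681.
Correction k=1: B_{2}/2! · (f^{(1)}(19) − f^{(1)}(7)) = 1/12 · (0.0526316 − 0.142857) = -0.00751880.
Partial sum through k=1: 32.7606.
Correction k=2: B_{4}/4! · (f^{(3)}(19) − f^{(3)}(7)) = −1/720 · (0.000291588 − 0.00583090) = 7.69349e-06.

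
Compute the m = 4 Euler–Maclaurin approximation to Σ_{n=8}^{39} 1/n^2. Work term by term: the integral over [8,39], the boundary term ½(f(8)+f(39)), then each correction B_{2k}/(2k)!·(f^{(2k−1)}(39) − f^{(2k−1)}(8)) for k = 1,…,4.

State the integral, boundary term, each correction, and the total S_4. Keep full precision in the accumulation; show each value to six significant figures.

S_4 ≈ 0.107822

Integral: ∫_8^39 1/x^2 dx = 0.0993590.
Boundary: ½(f(8) + f(39)) = ½(0.0156250 + 0.000657462) = 0.00814123.
So far: 0.107500.
Correction k=1: B_{2}/2! · (f^{(1)}(39) − f^{(1)}(8)) = 1/12 · (-3.37160e-05 − (-0.00390625)) = 0.000322711.
Running total after k=1: 0.107823.
Correction k=2: B_{4}/4! · (f^{(3)}(39) − f^{(3)}(8)) = −1/720 · (-2.66004e-07 − (-0.000732422)) = -1.01688e-06.
Running total after k=2: 0.107822.
Correction k=3: B_{6}/6! · (f^{(5)}(39) − f^{(5)}(8)) = 1/30240 · (-5.24663e-09 − (-0.000343323)) = 1.13531e-08.
Running total after k=3: 0.107822.
Correction k=4: B_{8}/8! · (f^{(7)}(39) − f^{(7)}(8)) = −1/1209600 · (-1.93170e-10 − (-0.000300407)) = -2.48353e-10.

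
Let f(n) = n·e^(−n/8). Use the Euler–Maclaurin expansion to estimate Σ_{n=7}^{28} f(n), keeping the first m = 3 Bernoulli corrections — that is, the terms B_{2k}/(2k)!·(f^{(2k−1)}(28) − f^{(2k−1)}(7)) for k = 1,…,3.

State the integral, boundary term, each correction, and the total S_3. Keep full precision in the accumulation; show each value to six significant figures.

∫_7^28 x·e^(−x/8) dx evaluates to 41.3266.
Boundary: ½(f(7) + f(28)) = ½(2.91803 + 0.845527) = 1.88178.
Running total after boundary: 43.2084.
Correction k=1: B_{2}/2! · (f^{(1)}(28) − f^{(1)}(7)) = 1/12 · (-0.0754935 − 0.0521078) = -0.0106334.
Partial sum through k=1: 43.1977.
Correction k=2: B_{4}/4! · (f^{(3)}(28) − f^{(3)}(7)) = −1/720 · (-0.000235917 − 0.0138411) = 1.95514e-05.
Partial sum through k=2: 43.1978.
Correction k=3: B_{6}/6! · (f^{(5)}(28) − f^{(5)}(7)) = 1/30240 · (1.10586e-05 − 0.000419813) = -1.35170e-08.

S_3 ≈ 43.1978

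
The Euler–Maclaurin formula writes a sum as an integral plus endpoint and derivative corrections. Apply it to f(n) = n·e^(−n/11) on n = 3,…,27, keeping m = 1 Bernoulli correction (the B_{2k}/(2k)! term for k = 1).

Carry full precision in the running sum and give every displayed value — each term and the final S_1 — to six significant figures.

S_1 ≈ 83.5782

Integral: ∫_3^27 x·e^(−x/11) dx = 81.3331.
Endpoint term: (f(3) + f(27))/2 = (2.28390 + 2.31936)/2 = 2.30163.
Running total after boundary: 83.6348.
k=1: B_{2}/(2)! × [f^{(1)}(27) − f^{(1)}(3)] = 1/12 × (-0.124949 − 0.553673) = -0.0565518.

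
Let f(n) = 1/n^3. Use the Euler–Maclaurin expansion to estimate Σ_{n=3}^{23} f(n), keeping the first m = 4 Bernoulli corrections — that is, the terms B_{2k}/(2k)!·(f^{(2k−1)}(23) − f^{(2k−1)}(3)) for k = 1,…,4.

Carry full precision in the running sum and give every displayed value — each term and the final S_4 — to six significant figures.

Integral: ∫_3^23 1/x^3 dx = 0.0546104.
Boundary: ½(f(3) + f(23)) = ½(0.0370370 + 8.21895e-05) = 0.0185596.
So far: 0.0731700.
Correction k=1: B_{2}/2! · (f^{(1)}(23) − f^{(1)}(3)) = 1/12 · (-1.07204e-05 − (-0.0370370)) = 0.00308553.
Partial sum through k=1: 0.0762555.
Correction k=2: B_{4}/4! · (f^{(3)}(23) − f^{(3)}(3)) = −1/720 · (-4.05307e-07 − (-0.0823045)) = -0.000114311.
Partial sum through k=2: 0.0761412.
Correction k=3: B_{6}/6! · (f^{(5)}(23) − f^{(5)}(3)) = 1/30240 · (-3.21794e-08 − (-0.384088)) = 1.27013e-05.
Partial sum through k=3: 0.0761539.
Correction k=4: B_{8}/8! · (f^{(7)}(23) − f^{(7)}(3)) = −1/1209600 · (-4.37980e-09 − (-3.07270)) = -2.54026e-06.

S_4 ≈ 0.0761514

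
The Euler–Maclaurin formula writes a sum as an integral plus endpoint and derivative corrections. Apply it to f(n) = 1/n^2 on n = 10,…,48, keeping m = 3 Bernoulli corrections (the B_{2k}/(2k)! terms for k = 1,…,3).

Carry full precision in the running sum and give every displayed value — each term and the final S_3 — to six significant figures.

Integral: ∫_10^48 1/x^2 dx = 0.0791667.
Endpoint term: (f(10) + f(48))/2 = (0.0100000 + 0.000434028)/2 = 0.00521701.
So far: 0.0843837.
Order-1 term: 1/12 · (-1.80845e-05 − (-0.00200000)) = 0.000165160.
Running total after k=1: 0.0845488.
Order-2 term: −1/720 · (-9.41901e-08 − (-0.000240000)) = -3.33203e-07.
Running total after k=2: 0.0845485.
Order-3 term: 1/30240 · (-1.22643e-09 − (-7.20000e-05)) = 2.38091e-09.

S_3 ≈ 0.0845485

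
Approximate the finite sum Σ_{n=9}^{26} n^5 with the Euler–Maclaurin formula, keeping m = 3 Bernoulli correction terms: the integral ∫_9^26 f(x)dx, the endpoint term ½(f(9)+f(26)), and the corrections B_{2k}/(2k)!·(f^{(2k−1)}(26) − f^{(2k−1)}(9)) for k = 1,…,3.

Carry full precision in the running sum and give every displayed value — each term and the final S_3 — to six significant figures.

S_3 ≈ 5.75552e+07

Integral: ∫_9^26 x^5 dx = 5.13974e+07.
½[f(9) + f(26)] = ½[59049.0 + 1.18814e+07] = 5.97021e+06.
Running total after boundary: 5.73676e+07.
Order-1 term: 1/12 · (2.28488e+06 − 32805.0) = 187673.
Running total after k=1: 5.75553e+07.
Order-2 term: −1/720 · (40560.0 − 4860.00) = -49.5833.
Running total after k=2: 5.75552e+07.
Order-3 term: 1/30240 · (120.000 − 120.000) = 0.00000.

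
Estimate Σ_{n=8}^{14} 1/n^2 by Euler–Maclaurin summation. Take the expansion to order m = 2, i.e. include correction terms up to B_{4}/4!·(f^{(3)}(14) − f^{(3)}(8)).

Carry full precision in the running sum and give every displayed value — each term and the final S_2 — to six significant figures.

Integral: ∫_8^14 1/x^2 dx = 0.0535714.
Endpoint term: (f(8) + f(14))/2 = (0.0156250 + 0.00510204)/2 = 0.0103635.
Integral + boundary = 0.0639349.
Order-1 term: 1/12 · (-0.000728863 − (-0.00390625)) = 0.000264782.
After k=1: 0.0641997.
Order-2 term: −1/720 · (-4.46243e-05 − (-0.000732422)) = -9.55274e-07.

S_2 ≈ 0.0641988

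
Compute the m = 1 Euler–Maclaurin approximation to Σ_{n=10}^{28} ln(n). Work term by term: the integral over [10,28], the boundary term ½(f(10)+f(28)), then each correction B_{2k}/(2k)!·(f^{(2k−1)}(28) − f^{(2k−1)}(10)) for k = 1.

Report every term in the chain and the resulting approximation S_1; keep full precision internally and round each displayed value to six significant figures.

Integral: ∫_10^28 ln(x) dx = 52.2759.
Endpoint term: (f(10) + f(28))/2 = (2.30259 + 3.33220)/2 = 2.81739.
Integral + boundary = 55.0933.
Order-1 term: 1/12 · (0.0357143 − 0.100000) = -0.00535714.

S_1 ≈ 55.0879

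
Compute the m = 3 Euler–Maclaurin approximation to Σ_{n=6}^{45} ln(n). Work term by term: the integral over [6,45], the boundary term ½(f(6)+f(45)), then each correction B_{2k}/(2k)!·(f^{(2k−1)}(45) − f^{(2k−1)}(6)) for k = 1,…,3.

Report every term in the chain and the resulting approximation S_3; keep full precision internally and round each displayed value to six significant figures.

S_3 ≈ 124.336

∫_6^45 ln(x) dx evaluates to 121.549.
½[f(6) + f(45)] = ½[1.79176 + 3.80666] = 2.79921.
So far: 124.348.
Correction k=1: B_{2}/2! · (f^{(1)}(45) − f^{(1)}(6)) = 1/12 · (0.0222222 − 0.166667) = -0.0120370.
Partial sum through k=1: 124.336.
Correction k=2: B_{4}/4! · (f^{(3)}(45) − f^{(3)}(6)) = −1/720 · (2.19479e-05 − 0.00925926) = 1.28296e-05.
Partial sum through k=2: 124.336.
Correction k=3: B_{6}/6! · (f^{(5)}(45) − f^{(5)}(6)) = 1/30240 · (1.30061e-07 − 0.00308642) = -1.02060e-07.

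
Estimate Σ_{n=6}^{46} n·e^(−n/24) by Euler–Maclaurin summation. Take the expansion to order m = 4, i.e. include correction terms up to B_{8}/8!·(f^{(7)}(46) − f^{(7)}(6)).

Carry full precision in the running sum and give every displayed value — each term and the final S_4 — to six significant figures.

S_4 ≈ 319.274

The integral term ∫_6^46 x·e^(−x/24) dx = 313.614.
½[f(6) + f(46)] = ½[4.67280 + 6.76644] = 5.71962.
Integral + boundary = 319.334.
Correction k=1: B_{2}/2! · (f^{(1)}(46) − f^{(1)}(6)) = 1/12 · (-0.134838 − 0.584101) = -0.0599116.
Partial sum through k=1: 319.274.
Correction k=2: B_{4}/4! · (f^{(3)}(46) − f^{(3)}(6)) = −1/720 · (0.000276657 − 0.00371823) = 4.77997e-06.
Partial sum through k=2: 319.274.
Correction k=3: B_{6}/6! · (f^{(5)}(46) − f^{(5)}(6)) = 1/30240 · (1.36703e-06 − 1.11500e-05) = -3.23511e-10.
Partial sum through k=3: 319.274.
Correction k=4: B_{8}/8! · (f^{(7)}(46) − f^{(7)}(6)) = −1/1209600 · (3.91276e-09 − 2.75082e-08) = 1.95068e-14.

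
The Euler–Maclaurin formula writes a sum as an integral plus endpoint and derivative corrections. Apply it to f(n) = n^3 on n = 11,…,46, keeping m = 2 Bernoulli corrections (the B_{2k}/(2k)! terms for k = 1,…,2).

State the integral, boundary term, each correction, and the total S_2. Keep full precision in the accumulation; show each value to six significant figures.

∫_11^46 x^3 dx evaluates to 1.11570e+06.
½[f(11) + f(46)] = ½[1331.00 + 97336.0] = 49333.5.
So far: 1.16504e+06.
k=1: B_{2}/(2)! × [f^{(1)}(46) − f^{(1)}(11)] = 1/12 × (6348.00 − 363.000) = 498.750.
After k=1: 1.16554e+06.
k=2: B_{4}/(4)! × [f^{(3)}(46) − f^{(3)}(11)] = −1/720 × (6.00000 − 6.00000) = 0.00000.

S_2 ≈ 1.16554e+06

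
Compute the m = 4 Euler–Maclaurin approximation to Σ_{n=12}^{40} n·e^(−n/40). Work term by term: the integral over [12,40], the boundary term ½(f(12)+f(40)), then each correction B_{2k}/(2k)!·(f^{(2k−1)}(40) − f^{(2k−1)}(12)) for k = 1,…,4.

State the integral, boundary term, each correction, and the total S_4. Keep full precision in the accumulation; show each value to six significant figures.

S_4 ≈ 375.447

Integral: ∫_12^40 x·e^(−x/40) dx = 363.688.
Boundary: ½(f(12) + f(40)) = ½(8.88982 + 14.7152) = 11.8025.
Integral + boundary = 375.490.
Order-1 term: 1/12 · (0.00000 − 0.518573) = -0.0432144.
Partial sum through k=1: 375.447.
Order-2 term: −1/720 · (0.000459849 − 0.00125013) = 1.09761e-06.
Partial sum through k=2: 375.447.
Order-3 term: 1/30240 · (5.74812e-07 − 1.36010e-06) = -2.59684e-11.
Partial sum through k=3: 375.447.
Order-4 term: −1/1209600 · (5.38886e-10 − 1.21179e-09) = 5.56301e-16.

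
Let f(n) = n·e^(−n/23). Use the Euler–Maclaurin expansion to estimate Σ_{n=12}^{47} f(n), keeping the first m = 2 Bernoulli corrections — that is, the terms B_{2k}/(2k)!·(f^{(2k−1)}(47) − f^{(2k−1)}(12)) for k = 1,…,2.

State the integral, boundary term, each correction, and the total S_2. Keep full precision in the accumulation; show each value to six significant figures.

S_2 ≈ 275.709

The integral term ∫_12^47 x·e^(−x/23) dx = 269.138.
½[f(12) + f(47)] = ½[7.12185 + 6.09013] = 6.60599.
Integral + boundary = 275.744.
k=1: B_{2}/(2)! × [f^{(1)}(47) − f^{(1)}(12)] = 1/12 × (-0.135211 − 0.283842) = -0.0349211.
Running total after k=1: 275.709.
k=2: B_{4}/(4)! × [f^{(3)}(47) − f^{(3)}(12)] = −1/720 × (0.000234298 − 0.00278037) = 3.53621e-06.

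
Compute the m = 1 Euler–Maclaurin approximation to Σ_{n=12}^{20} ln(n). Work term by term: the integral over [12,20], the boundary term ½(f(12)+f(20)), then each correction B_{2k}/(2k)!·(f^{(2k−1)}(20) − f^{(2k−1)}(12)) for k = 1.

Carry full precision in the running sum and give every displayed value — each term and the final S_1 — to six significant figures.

S_1 ≈ 24.8333

The integral term ∫_12^20 ln(x) dx = 22.0958.
Boundary: ½(f(12) + f(20)) = ½(2.48491 + 2.99573) = 2.74032.
Running total after boundary: 24.8361.
Correction k=1: B_{2}/2! · (f^{(1)}(20) − f^{(1)}(12)) = 1/12 · (0.0500000 − 0.0833333) = -0.00277778.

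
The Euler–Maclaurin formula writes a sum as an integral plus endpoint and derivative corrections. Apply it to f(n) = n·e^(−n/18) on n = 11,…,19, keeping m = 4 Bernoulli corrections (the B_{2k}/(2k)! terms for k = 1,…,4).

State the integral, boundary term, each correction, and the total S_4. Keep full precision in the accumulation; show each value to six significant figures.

Integral: ∫_11^19 x·e^(−x/18) dx = 51.5468.
Boundary: ½(f(11) + f(19)) = ½(5.97022 + 6.61198) = 6.29110.
Integral + boundary = 57.8379.
Order-1 term: 1/12 · (-0.0193333 − 0.211068) = -0.0192001.
After k=1: 57.8187.
Order-2 term: −1/720 · (0.00208847 − 0.00400174) = 2.65732e-06.
After k=2: 57.8187.
Order-3 term: 1/30240 · (1.30760e-05 − 2.26915e-05) = -3.17972e-10.
After k=3: 57.8187.
Order-4 term: −1/1209600 · (6.08211e-08 − 1.01950e-07) = 3.40022e-14.

S_4 ≈ 57.8187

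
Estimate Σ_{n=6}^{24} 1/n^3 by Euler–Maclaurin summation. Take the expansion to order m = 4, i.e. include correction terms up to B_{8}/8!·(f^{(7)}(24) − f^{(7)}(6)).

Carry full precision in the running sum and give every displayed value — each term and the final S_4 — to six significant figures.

The integral term ∫_6^24 1/x^3 dx = 0.0130208.
Endpoint term: (f(6) + f(24))/2 = (0.00462963 + 7.23380e-05)/2 = 0.00235098.
Running total after boundary: 0.0153718.
k=1: B_{2}/(2)! × [f^{(1)}(24) − f^{(1)}(6)] = 1/12 × (-9.04225e-06 − (-0.00231481)) = 0.000192148.
Running total after k=1: 0.0155640.
k=2: B_{4}/(4)! × [f^{(3)}(24) − f^{(3)}(6)] = −1/720 × (-3.13967e-07 − (-0.00128601)) = -1.78569e-06.
Running total after k=2: 0.0155622.
k=3: B_{6}/(6)! × [f^{(5)}(24) − f^{(5)}(6)] = 1/30240 × (-2.28934e-08 − (-0.00150034)) = 4.96138e-08.
Running total after k=3: 0.0155622.
k=4: B_{8}/(8)! × [f^{(7)}(24) − f^{(7)}(6)] = −1/1209600 × (-2.86168e-09 − (-0.00300069)) = -2.48072e-09.

S_4 ≈ 0.0155622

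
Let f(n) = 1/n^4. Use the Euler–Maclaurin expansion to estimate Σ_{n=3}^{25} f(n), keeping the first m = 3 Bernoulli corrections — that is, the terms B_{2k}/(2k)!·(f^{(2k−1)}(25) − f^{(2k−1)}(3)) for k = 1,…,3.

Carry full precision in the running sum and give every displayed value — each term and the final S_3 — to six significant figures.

S_3 ≈ 0.0198053

Integral: ∫_3^25 1/x^4 dx = 0.0123243.
Endpoint term: (f(3) + f(25))/2 = (0.0123457 + 2.56000e-06)/2 = 0.00617412.
So far: 0.0184985.
Correction k=1: B_{2}/2! · (f^{(1)}(25) − f^{(1)}(3)) = 1/12 · (-4.09600e-07 − (-0.0164609)) = 0.00137171.
Partial sum through k=1: 0.0198702.
Correction k=2: B_{4}/4! · (f^{(3)}(25) − f^{(3)}(3)) = −1/720 · (-1.96608e-08 − (-0.0548697)) = -7.62079e-05.
Partial sum through k=2: 0.0197940.
Correction k=3: B_{6}/6! · (f^{(5)}(25) − f^{(5)}(3)) = 1/30240 · (-1.76161e-09 − (-0.341411)) = 1.12901e-05.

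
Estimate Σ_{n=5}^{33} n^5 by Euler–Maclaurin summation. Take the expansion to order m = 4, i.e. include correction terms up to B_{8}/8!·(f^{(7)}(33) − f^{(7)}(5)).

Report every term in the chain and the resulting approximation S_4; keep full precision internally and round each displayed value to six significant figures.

Integral: ∫_5^33 x^5 dx = 2.15242e+08.
Boundary: ½(f(5) + f(33)) = ½(3125.00 + 3.91354e+07) = 1.95693e+07.
So far: 2.34811e+08.
Order-1 term: 1/12 · (5.92960e+06 − 3125.00) = 493873.
Running total after k=1: 2.35305e+08.
Order-2 term: −1/720 · (65340.0 − 1500.00) = -88.6667.
Running total after k=2: 2.35305e+08.
Order-3 term: 1/30240 · (120.000 − 120.000) = 0.00000.
Running total after k=3: 2.35305e+08.
Order-4 term: −1/1209600 · (0.00000 − 0.00000) = 0.00000.

S_4 ≈ 2.35305e+08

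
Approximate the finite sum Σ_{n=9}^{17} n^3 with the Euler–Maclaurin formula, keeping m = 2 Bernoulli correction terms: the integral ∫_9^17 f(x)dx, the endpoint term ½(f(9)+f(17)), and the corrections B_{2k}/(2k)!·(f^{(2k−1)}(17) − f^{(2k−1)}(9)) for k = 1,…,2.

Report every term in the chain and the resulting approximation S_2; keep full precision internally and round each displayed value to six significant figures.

S_2 ≈ 22113.0

The integral term ∫_9^17 x^3 dx = 19240.0.
Endpoint term: (f(9) + f(17))/2 = (729.000 + 4913.00)/2 = 2821.00.
Integral + boundary = 22061.0.
k=1: B_{2}/(2)! × [f^{(1)}(17) − f^{(1)}(9)] = 1/12 × (867.000 − 243.000) = 52.0000.
Partial sum through k=1: 22113.0.
k=2: B_{4}/(4)! × [f^{(3)}(17) − f^{(3)}(9)] = −1/720 × (6.00000 − 6.00000) = 0.00000.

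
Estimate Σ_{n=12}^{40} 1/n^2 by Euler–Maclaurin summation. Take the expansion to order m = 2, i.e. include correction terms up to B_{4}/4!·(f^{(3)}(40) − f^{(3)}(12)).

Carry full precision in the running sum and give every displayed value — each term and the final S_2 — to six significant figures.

S_2 ≈ 0.0622118

∫_12^40 1/x^2 dx evaluates to 0.0583333.
Endpoint term: (f(12) + f(40))/2 = (0.00694444 + 0.000625000)/2 = 0.00378472.
Integral + boundary = 0.0621181.
k=1: B_{2}/(2)! × [f^{(1)}(40) − f^{(1)}(12)] = 1/12 × (-3.12500e-05 − (-0.00115741)) = 9.38465e-05.
Running total after k=1: 0.0622119.
k=2: B_{4}/(4)! × [f^{(3)}(40) − f^{(3)}(12)] = −1/720 × (-2.34375e-07 − (-9.64506e-05)) = -1.33634e-07.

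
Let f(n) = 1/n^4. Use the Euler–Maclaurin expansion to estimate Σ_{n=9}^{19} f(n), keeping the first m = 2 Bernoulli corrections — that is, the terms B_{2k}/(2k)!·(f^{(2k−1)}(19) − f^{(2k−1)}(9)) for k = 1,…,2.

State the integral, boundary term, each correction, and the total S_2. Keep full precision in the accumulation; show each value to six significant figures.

S_2 ≈ 0.000494170

∫_9^19 1/x^4 dx evaluates to 0.000408649.
Boundary: ½(f(9) + f(19)) = ½(0.000152416 + 7.67336e-06) = 8.00446e-05.
So far: 0.000488694.
Order-1 term: 1/12 · (-1.61544e-06 − (-6.77404e-05)) = 5.51041e-06.
Partial sum through k=1: 0.000494204.
Order-2 term: −1/720 · (-1.34247e-07 − (-2.50890e-05)) = -3.46594e-08.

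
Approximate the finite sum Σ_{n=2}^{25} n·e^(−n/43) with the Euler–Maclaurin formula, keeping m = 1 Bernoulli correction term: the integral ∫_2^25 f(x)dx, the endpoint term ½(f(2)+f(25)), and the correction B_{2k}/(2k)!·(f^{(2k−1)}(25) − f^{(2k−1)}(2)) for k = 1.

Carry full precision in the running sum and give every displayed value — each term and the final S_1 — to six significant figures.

S_1 ≈ 220.088

Integral: ∫_2^25 x·e^(−x/43) dx = 212.201.
Endpoint term: (f(2) + f(25))/2 = (1.90911 + 13.9779)/2 = 7.94352.
Integral + boundary = 220.144.
k=1: B_{2}/(2)! × [f^{(1)}(25) − f^{(1)}(2)] = 1/12 × (0.234049 − 0.910156) = -0.0563422.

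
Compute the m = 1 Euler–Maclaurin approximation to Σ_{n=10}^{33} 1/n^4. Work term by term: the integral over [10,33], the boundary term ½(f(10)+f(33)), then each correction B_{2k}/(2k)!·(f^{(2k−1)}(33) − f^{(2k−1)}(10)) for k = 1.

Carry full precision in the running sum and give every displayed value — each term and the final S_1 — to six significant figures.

S_1 ≈ 0.000377804

The integral term ∫_10^33 1/x^4 dx = 0.000324058.
Endpoint term: (f(10) + f(33))/2 = (0.000100000 + 8.43226e-07)/2 = 5.04216e-05.
Integral + boundary = 0.000374479.
Correction k=1: B_{2}/2! · (f^{(1)}(33) − f^{(1)}(10)) = 1/12 · (-1.02209e-07 − (-4.00000e-05)) = 3.32482e-06.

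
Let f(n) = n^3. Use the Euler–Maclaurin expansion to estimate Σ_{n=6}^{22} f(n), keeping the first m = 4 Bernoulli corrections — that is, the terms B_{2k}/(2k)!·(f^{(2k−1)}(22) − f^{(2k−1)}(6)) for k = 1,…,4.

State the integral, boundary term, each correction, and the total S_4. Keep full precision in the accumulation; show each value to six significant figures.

∫_6^22 x^3 dx evaluates to 58240.0.
Boundary: ½(f(6) + f(22)) = ½(216.000 + 10648.0) = 5432.00.
So far: 63672.0.
Order-1 term: 1/12 · (1452.00 − 108.000) = 112.000.
After k=1: 63784.0.
Order-2 term: −1/720 · (6.00000 − 6.00000) = 0.00000.
After k=2: 63784.0.
Order-3 term: 1/30240 · (0.00000 − 0.00000) = 0.00000.
After k=3: 63784.0.
Order-4 term: −1/1209600 · (0.00000 − 0.00000) = 0.00000.

S_4 ≈ 63784.0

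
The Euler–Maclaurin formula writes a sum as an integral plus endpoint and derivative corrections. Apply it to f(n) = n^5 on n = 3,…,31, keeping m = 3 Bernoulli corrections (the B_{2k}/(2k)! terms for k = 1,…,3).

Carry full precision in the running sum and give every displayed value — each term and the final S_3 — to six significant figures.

The integral term ∫_3^31 x^5 dx = 1.47917e+08.
½[f(3) + f(31)] = ½[243.000 + 2.86292e+07] = 1.43147e+07.
Integral + boundary = 1.62232e+08.
Order-1 term: 1/12 · (4.61760e+06 − 405.000) = 384767.
After k=1: 1.62617e+08.
Order-2 term: −1/720 · (57660.0 − 540.000) = -79.3333.
After k=2: 1.62617e+08.
Order-3 term: 1/30240 · (120.000 − 120.000) = 0.00000.

S_3 ≈ 1.62617e+08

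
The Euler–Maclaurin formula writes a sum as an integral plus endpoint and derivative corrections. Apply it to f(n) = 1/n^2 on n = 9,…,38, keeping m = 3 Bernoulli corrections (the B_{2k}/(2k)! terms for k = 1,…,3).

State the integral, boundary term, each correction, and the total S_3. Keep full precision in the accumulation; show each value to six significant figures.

S_3 ≈ 0.0915394

Integral: ∫_9^38 1/x^2 dx = 0.0847953.
Boundary: ½(f(9) + f(38)) = ½(0.0123457 + 0.000692521) = 0.00651910.
So far: 0.0913144.
Order-1 term: 1/12 · (-3.64485e-05 − (-0.00274348)) = 0.000225586.
After k=1: 0.0915400.
Order-2 term: −1/720 · (-3.02896e-07 − (-0.000406442)) = -5.64082e-07.
After k=2: 0.0915394.
Order-3 term: 1/30240 · (-6.29285e-09 − (-0.000150534)) = 4.97777e-09.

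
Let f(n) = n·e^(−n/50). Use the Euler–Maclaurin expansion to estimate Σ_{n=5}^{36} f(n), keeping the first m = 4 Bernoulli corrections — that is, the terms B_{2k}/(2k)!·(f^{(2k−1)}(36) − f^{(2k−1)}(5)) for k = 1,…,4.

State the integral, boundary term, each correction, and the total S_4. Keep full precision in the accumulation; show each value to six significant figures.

S_4 ≈ 406.235

The integral term ∫_5^36 x·e^(−x/50) dx = 395.268.
Boundary: ½(f(5) + f(36)) = ½(4.52419 + 17.5231) = 11.0236.
Running total after boundary: 406.292.
Correction k=1: B_{2}/2! · (f^{(1)}(36) − f^{(1)}(5)) = 1/12 · (0.136291 − 0.814354) = -0.0565053.
Running total after k=1: 406.235.
Correction k=2: B_{4}/4! · (f^{(3)}(36) − f^{(3)}(5)) = −1/720 · (0.000443918 − 0.00104961) = 8.41241e-07.
Running total after k=2: 406.235.
Correction k=3: B_{6}/6! · (f^{(5)}(36) − f^{(5)}(5)) = 1/30240 · (3.33328e-07 − 7.09393e-07) = -1.24360e-11.
Running total after k=3: 406.235.
Correction k=4: B_{8}/8! · (f^{(7)}(36) − f^{(7)}(5)) = −1/1209600 · (1.95635e-10 − 3.99576e-10) = 1.68602e-16.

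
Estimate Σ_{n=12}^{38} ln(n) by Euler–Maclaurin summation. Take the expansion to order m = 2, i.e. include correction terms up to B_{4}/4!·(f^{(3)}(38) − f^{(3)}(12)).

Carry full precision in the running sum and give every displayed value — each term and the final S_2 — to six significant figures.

S_2 ≈ 85.4659

The integral term ∫_12^38 ln(x) dx = 82.4094.
½[f(12) + f(38)] = ½[2.48491 + 3.63759] = 3.06125.
Running total after boundary: 85.4706.
k=1: B_{2}/(2)! × [f^{(1)}(38) − f^{(1)}(12)] = 1/12 × (0.0263158 − 0.0833333) = -0.00475146.
After k=1: 85.4659.
k=2: B_{4}/(4)! × [f^{(3)}(38) − f^{(3)}(12)] = −1/720 × (3.64485e-05 − 0.00115741) = 1.55689e-06.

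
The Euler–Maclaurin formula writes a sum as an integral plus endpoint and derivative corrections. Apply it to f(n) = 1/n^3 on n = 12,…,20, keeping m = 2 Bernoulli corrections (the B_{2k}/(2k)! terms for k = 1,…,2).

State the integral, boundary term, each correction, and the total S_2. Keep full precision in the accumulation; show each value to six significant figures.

S_2 ≈ 0.00258454

Integral: ∫_12^20 1/x^3 dx = 0.00222222.
Boundary: ½(f(12) + f(20)) = ½(0.000578704 + 0.000125000) = 0.000351852.
Running total after boundary: 0.00257407.
k=1: B_{2}/(2)! × [f^{(1)}(20) − f^{(1)}(12)] = 1/12 × (-1.87500e-05 − (-0.000144676)) = 1.04938e-05.
Running total after k=1: 0.00258457.
k=2: B_{4}/(4)! × [f^{(3)}(20) − f^{(3)}(12)] = −1/720 × (-9.37500e-07 − (-2.00939e-05)) = -2.66061e-08.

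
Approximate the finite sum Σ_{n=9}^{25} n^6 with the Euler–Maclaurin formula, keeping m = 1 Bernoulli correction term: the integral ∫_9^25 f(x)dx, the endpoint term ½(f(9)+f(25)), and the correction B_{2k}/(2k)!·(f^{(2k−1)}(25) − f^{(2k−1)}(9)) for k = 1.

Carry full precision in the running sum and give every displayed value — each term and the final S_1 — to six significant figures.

Integral: ∫_9^25 x^6 dx = 8.71248e+08.
½[f(9) + f(25)] = ½[531441 + 2.44141e+08] = 1.22336e+08.
Integral + boundary = 9.93584e+08.
Correction k=1: B_{2}/2! · (f^{(1)}(25) − f^{(1)}(9)) = 1/12 · (5.85938e+07 − 354294) = 4.85329e+06.

S_1 ≈ 9.98437e+08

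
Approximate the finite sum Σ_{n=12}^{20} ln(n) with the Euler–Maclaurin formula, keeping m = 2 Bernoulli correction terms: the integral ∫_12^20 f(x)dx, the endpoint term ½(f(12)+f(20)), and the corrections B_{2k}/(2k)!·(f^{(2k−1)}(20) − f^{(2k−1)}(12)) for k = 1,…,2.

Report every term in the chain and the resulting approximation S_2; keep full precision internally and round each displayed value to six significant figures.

∫_12^20 ln(x) dx evaluates to 22.0958.
½[f(12) + f(20)] = ½[2.48491 + 2.99573] = 2.74032.
So far: 24.8361.
Order-1 term: 1/12 · (0.0500000 − 0.0833333) = -0.00277778.
Running total after k=1: 24.8333.
Order-2 term: −1/720 · (0.000250000 − 0.00115741) = 1.26029e-06.

S_2 ≈ 24.8333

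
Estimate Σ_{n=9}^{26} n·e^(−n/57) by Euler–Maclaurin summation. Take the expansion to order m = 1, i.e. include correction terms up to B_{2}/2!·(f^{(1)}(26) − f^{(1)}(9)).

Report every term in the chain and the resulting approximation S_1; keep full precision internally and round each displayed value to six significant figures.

S_1 ≈ 226.419

The integral term ∫_9^26 x·e^(−x/57) dx = 214.369.
Endpoint term: (f(9) + f(26))/2 = (7.68546 + 16.4768)/2 = 12.0812.
So far: 226.450.
k=1: B_{2}/(2)! × [f^{(1)}(26) − f^{(1)}(9)] = 1/12 × (0.344657 − 0.719107) = -0.0312041.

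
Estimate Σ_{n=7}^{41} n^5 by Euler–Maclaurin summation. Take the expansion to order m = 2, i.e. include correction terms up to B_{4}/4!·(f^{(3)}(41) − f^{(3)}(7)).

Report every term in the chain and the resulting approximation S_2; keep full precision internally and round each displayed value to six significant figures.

S_2 ≈ 8.50777e+08

The integral term ∫_7^41 x^5 dx = 7.91664e+08.
½[f(7) + f(41)] = ½[16807.0 + 1.15856e+08] = 5.79365e+07.
Running total after boundary: 8.49601e+08.
Correction k=1: B_{2}/2! · (f^{(1)}(41) − f^{(1)}(7)) = 1/12 · (1.41288e+07 − 12005.0) = 1.17640e+06.
After k=1: 8.50777e+08.
Correction k=2: B_{4}/4! · (f^{(3)}(41) − f^{(3)}(7)) = −1/720 · (100860 − 2940.00) = -136.000.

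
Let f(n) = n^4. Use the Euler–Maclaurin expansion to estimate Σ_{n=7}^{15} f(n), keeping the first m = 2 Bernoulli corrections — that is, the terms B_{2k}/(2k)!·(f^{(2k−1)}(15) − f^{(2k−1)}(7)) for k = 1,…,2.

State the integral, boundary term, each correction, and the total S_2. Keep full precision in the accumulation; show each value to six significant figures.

S_2 ≈ 176037

∫_7^15 x^4 dx evaluates to 148514.
Endpoint term: (f(7) + f(15))/2 = (2401.00 + 50625.0)/2 = 26513.0.
So far: 175027.
k=1: B_{2}/(2)! × [f^{(1)}(15) − f^{(1)}(7)] = 1/12 × (13500.0 − 1372.00) = 1010.67.
Running total after k=1: 176037.
k=2: B_{4}/(4)! × [f^{(3)}(15) − f^{(3)}(7)] = −1/720 × (360.000 − 168.000) = -0.266667.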